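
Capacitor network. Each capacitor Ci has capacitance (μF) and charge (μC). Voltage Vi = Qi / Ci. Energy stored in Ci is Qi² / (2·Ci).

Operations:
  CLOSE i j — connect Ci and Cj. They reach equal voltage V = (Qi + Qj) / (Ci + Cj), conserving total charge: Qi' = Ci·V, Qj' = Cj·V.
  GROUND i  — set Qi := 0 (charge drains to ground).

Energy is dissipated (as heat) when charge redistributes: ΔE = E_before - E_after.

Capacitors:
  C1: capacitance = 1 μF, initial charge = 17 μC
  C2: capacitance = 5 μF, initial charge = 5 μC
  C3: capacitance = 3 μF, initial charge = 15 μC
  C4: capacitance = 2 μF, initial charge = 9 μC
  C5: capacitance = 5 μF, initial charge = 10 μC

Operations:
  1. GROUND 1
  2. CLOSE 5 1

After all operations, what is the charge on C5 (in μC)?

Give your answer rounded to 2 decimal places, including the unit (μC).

Answer: 8.33 μC

Derivation:
Initial: C1(1μF, Q=17μC, V=17.00V), C2(5μF, Q=5μC, V=1.00V), C3(3μF, Q=15μC, V=5.00V), C4(2μF, Q=9μC, V=4.50V), C5(5μF, Q=10μC, V=2.00V)
Op 1: GROUND 1: Q1=0; energy lost=144.500
Op 2: CLOSE 5-1: Q_total=10.00, C_total=6.00, V=1.67; Q5=8.33, Q1=1.67; dissipated=1.667
Final charges: Q1=1.67, Q2=5.00, Q3=15.00, Q4=9.00, Q5=8.33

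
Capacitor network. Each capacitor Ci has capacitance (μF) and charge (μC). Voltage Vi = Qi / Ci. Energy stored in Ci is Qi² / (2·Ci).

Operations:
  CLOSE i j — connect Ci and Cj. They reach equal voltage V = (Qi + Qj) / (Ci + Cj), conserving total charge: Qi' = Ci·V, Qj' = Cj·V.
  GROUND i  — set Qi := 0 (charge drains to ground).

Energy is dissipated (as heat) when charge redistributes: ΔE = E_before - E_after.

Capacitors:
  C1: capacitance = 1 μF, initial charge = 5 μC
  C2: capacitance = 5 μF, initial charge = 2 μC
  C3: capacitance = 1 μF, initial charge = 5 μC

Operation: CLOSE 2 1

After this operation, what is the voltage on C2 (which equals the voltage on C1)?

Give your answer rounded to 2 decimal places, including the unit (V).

Answer: 1.17 V

Derivation:
Initial: C1(1μF, Q=5μC, V=5.00V), C2(5μF, Q=2μC, V=0.40V), C3(1μF, Q=5μC, V=5.00V)
Op 1: CLOSE 2-1: Q_total=7.00, C_total=6.00, V=1.17; Q2=5.83, Q1=1.17; dissipated=8.817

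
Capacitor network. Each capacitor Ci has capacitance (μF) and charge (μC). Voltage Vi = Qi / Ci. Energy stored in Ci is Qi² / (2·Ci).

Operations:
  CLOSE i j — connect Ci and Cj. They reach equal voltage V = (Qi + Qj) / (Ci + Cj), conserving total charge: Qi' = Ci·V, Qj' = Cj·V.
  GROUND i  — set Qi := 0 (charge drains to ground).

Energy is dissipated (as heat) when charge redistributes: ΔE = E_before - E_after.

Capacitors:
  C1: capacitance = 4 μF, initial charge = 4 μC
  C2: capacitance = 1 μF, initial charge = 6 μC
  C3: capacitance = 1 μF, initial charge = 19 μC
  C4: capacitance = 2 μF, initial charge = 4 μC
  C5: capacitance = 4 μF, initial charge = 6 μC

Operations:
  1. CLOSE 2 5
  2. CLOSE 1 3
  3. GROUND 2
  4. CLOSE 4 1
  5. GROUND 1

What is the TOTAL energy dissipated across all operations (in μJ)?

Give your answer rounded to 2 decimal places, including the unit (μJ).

Initial: C1(4μF, Q=4μC, V=1.00V), C2(1μF, Q=6μC, V=6.00V), C3(1μF, Q=19μC, V=19.00V), C4(2μF, Q=4μC, V=2.00V), C5(4μF, Q=6μC, V=1.50V)
Op 1: CLOSE 2-5: Q_total=12.00, C_total=5.00, V=2.40; Q2=2.40, Q5=9.60; dissipated=8.100
Op 2: CLOSE 1-3: Q_total=23.00, C_total=5.00, V=4.60; Q1=18.40, Q3=4.60; dissipated=129.600
Op 3: GROUND 2: Q2=0; energy lost=2.880
Op 4: CLOSE 4-1: Q_total=22.40, C_total=6.00, V=3.73; Q4=7.47, Q1=14.93; dissipated=4.507
Op 5: GROUND 1: Q1=0; energy lost=27.876
Total dissipated: 172.962 μJ

Answer: 172.96 μJ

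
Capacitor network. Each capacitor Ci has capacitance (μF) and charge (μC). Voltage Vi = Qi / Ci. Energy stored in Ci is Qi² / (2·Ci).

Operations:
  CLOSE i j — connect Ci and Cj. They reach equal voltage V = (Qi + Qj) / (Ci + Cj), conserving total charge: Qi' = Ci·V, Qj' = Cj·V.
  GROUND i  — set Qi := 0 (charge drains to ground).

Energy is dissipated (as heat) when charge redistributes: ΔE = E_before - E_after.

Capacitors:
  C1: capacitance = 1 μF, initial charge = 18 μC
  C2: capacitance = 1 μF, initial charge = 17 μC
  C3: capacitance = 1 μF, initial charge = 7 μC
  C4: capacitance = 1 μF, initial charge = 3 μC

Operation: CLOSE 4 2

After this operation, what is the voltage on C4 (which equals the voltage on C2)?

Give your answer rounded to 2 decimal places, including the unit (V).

Initial: C1(1μF, Q=18μC, V=18.00V), C2(1μF, Q=17μC, V=17.00V), C3(1μF, Q=7μC, V=7.00V), C4(1μF, Q=3μC, V=3.00V)
Op 1: CLOSE 4-2: Q_total=20.00, C_total=2.00, V=10.00; Q4=10.00, Q2=10.00; dissipated=49.000

Answer: 10.00 V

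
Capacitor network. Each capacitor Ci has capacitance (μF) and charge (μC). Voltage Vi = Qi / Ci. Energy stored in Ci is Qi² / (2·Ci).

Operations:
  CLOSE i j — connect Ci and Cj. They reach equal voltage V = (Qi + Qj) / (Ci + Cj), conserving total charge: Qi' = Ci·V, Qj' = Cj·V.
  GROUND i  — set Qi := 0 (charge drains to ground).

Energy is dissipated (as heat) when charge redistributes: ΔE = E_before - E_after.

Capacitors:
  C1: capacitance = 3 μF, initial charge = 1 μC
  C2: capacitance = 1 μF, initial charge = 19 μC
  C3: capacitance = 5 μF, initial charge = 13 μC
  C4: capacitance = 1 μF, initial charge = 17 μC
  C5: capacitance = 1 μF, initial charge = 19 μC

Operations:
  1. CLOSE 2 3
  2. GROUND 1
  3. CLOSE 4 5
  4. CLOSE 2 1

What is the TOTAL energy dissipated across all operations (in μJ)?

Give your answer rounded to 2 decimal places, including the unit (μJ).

Answer: 123.90 μJ

Derivation:
Initial: C1(3μF, Q=1μC, V=0.33V), C2(1μF, Q=19μC, V=19.00V), C3(5μF, Q=13μC, V=2.60V), C4(1μF, Q=17μC, V=17.00V), C5(1μF, Q=19μC, V=19.00V)
Op 1: CLOSE 2-3: Q_total=32.00, C_total=6.00, V=5.33; Q2=5.33, Q3=26.67; dissipated=112.067
Op 2: GROUND 1: Q1=0; energy lost=0.167
Op 3: CLOSE 4-5: Q_total=36.00, C_total=2.00, V=18.00; Q4=18.00, Q5=18.00; dissipated=1.000
Op 4: CLOSE 2-1: Q_total=5.33, C_total=4.00, V=1.33; Q2=1.33, Q1=4.00; dissipated=10.667
Total dissipated: 123.900 μJ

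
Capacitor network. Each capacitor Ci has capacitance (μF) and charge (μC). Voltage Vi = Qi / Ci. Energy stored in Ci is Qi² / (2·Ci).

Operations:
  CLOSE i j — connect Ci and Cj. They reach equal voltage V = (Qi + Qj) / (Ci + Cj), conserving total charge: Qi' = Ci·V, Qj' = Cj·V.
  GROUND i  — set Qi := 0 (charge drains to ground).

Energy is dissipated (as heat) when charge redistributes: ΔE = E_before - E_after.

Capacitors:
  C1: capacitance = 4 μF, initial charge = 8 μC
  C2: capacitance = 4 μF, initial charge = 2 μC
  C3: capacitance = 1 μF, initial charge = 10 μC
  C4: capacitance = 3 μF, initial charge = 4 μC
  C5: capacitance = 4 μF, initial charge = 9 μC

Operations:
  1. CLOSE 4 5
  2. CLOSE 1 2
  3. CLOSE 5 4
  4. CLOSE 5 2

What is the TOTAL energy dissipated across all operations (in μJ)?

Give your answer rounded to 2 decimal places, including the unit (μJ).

Answer: 3.34 μJ

Derivation:
Initial: C1(4μF, Q=8μC, V=2.00V), C2(4μF, Q=2μC, V=0.50V), C3(1μF, Q=10μC, V=10.00V), C4(3μF, Q=4μC, V=1.33V), C5(4μF, Q=9μC, V=2.25V)
Op 1: CLOSE 4-5: Q_total=13.00, C_total=7.00, V=1.86; Q4=5.57, Q5=7.43; dissipated=0.720
Op 2: CLOSE 1-2: Q_total=10.00, C_total=8.00, V=1.25; Q1=5.00, Q2=5.00; dissipated=2.250
Op 3: CLOSE 5-4: Q_total=13.00, C_total=7.00, V=1.86; Q5=7.43, Q4=5.57; dissipated=0.000
Op 4: CLOSE 5-2: Q_total=12.43, C_total=8.00, V=1.55; Q5=6.21, Q2=6.21; dissipated=0.369
Total dissipated: 3.339 μJ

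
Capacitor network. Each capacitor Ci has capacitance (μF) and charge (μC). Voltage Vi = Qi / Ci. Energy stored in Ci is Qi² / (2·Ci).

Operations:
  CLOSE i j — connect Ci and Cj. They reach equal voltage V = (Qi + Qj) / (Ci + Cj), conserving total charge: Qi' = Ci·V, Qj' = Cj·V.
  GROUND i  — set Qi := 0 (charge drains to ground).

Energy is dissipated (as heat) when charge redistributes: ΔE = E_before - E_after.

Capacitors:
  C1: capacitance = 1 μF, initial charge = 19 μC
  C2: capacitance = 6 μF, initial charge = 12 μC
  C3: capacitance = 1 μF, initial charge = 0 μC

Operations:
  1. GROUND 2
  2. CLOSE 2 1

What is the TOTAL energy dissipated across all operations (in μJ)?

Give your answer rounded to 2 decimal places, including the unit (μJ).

Initial: C1(1μF, Q=19μC, V=19.00V), C2(6μF, Q=12μC, V=2.00V), C3(1μF, Q=0μC, V=0.00V)
Op 1: GROUND 2: Q2=0; energy lost=12.000
Op 2: CLOSE 2-1: Q_total=19.00, C_total=7.00, V=2.71; Q2=16.29, Q1=2.71; dissipated=154.714
Total dissipated: 166.714 μJ

Answer: 166.71 μJ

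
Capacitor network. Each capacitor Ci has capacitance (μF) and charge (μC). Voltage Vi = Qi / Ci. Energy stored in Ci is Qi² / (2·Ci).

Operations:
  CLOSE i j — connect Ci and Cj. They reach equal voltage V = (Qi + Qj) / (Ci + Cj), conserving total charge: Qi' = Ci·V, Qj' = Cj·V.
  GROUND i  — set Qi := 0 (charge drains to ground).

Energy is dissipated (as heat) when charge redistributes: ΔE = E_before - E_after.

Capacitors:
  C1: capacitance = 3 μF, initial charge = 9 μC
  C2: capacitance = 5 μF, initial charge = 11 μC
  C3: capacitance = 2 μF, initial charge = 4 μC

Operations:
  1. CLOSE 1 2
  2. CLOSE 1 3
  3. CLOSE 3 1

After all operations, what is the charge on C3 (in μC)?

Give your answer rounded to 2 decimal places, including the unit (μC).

Answer: 4.60 μC

Derivation:
Initial: C1(3μF, Q=9μC, V=3.00V), C2(5μF, Q=11μC, V=2.20V), C3(2μF, Q=4μC, V=2.00V)
Op 1: CLOSE 1-2: Q_total=20.00, C_total=8.00, V=2.50; Q1=7.50, Q2=12.50; dissipated=0.600
Op 2: CLOSE 1-3: Q_total=11.50, C_total=5.00, V=2.30; Q1=6.90, Q3=4.60; dissipated=0.150
Op 3: CLOSE 3-1: Q_total=11.50, C_total=5.00, V=2.30; Q3=4.60, Q1=6.90; dissipated=0.000
Final charges: Q1=6.90, Q2=12.50, Q3=4.60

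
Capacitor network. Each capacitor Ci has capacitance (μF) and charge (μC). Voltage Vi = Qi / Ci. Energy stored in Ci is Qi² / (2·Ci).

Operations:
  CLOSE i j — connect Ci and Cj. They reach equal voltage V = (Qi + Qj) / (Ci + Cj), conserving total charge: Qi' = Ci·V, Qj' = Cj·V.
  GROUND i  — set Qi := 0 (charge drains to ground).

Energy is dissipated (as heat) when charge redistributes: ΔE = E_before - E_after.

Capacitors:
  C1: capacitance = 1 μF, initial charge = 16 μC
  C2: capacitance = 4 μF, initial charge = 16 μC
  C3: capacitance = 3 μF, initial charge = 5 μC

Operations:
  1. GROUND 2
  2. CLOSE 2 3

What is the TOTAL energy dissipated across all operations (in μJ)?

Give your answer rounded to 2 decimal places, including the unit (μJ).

Initial: C1(1μF, Q=16μC, V=16.00V), C2(4μF, Q=16μC, V=4.00V), C3(3μF, Q=5μC, V=1.67V)
Op 1: GROUND 2: Q2=0; energy lost=32.000
Op 2: CLOSE 2-3: Q_total=5.00, C_total=7.00, V=0.71; Q2=2.86, Q3=2.14; dissipated=2.381
Total dissipated: 34.381 μJ

Answer: 34.38 μJ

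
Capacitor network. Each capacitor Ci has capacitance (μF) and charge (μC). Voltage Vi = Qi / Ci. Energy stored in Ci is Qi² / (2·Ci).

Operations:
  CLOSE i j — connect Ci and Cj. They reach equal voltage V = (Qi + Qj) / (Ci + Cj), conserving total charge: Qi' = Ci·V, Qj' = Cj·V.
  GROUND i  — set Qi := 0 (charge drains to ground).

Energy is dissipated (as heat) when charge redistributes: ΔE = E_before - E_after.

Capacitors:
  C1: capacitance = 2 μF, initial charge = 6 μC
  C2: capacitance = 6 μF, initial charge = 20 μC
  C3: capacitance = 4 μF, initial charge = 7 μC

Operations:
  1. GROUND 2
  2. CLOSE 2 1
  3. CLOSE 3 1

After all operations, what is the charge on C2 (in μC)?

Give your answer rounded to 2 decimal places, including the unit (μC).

Answer: 4.50 μC

Derivation:
Initial: C1(2μF, Q=6μC, V=3.00V), C2(6μF, Q=20μC, V=3.33V), C3(4μF, Q=7μC, V=1.75V)
Op 1: GROUND 2: Q2=0; energy lost=33.333
Op 2: CLOSE 2-1: Q_total=6.00, C_total=8.00, V=0.75; Q2=4.50, Q1=1.50; dissipated=6.750
Op 3: CLOSE 3-1: Q_total=8.50, C_total=6.00, V=1.42; Q3=5.67, Q1=2.83; dissipated=0.667
Final charges: Q1=2.83, Q2=4.50, Q3=5.67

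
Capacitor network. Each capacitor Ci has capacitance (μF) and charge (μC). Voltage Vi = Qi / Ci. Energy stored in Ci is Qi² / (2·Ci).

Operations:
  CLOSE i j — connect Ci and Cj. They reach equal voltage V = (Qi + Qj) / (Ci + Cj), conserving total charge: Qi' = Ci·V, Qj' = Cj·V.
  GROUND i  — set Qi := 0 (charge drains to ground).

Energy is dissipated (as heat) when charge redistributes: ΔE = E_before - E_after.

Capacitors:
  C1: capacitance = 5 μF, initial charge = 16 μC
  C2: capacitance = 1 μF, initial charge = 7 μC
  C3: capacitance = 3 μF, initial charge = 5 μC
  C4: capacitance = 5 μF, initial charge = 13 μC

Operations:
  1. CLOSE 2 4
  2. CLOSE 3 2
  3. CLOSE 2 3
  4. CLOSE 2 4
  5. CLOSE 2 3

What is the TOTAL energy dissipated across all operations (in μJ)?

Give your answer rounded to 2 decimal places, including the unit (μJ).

Initial: C1(5μF, Q=16μC, V=3.20V), C2(1μF, Q=7μC, V=7.00V), C3(3μF, Q=5μC, V=1.67V), C4(5μF, Q=13μC, V=2.60V)
Op 1: CLOSE 2-4: Q_total=20.00, C_total=6.00, V=3.33; Q2=3.33, Q4=16.67; dissipated=8.067
Op 2: CLOSE 3-2: Q_total=8.33, C_total=4.00, V=2.08; Q3=6.25, Q2=2.08; dissipated=1.042
Op 3: CLOSE 2-3: Q_total=8.33, C_total=4.00, V=2.08; Q2=2.08, Q3=6.25; dissipated=0.000
Op 4: CLOSE 2-4: Q_total=18.75, C_total=6.00, V=3.12; Q2=3.12, Q4=15.62; dissipated=0.651
Op 5: CLOSE 2-3: Q_total=9.38, C_total=4.00, V=2.34; Q2=2.34, Q3=7.03; dissipated=0.407
Total dissipated: 10.166 μJ

Answer: 10.17 μJ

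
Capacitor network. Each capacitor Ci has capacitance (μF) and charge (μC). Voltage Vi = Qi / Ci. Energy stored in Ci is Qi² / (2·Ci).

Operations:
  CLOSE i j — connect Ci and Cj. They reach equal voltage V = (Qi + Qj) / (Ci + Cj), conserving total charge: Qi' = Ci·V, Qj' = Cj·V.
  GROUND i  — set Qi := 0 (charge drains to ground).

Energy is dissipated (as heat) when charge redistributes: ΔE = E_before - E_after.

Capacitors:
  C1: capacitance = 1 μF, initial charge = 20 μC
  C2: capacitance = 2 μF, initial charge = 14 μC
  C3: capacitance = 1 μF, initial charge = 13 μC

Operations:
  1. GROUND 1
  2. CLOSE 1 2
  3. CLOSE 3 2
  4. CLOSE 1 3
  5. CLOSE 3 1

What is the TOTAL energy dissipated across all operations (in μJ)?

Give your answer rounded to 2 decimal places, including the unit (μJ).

Answer: 241.41 μJ

Derivation:
Initial: C1(1μF, Q=20μC, V=20.00V), C2(2μF, Q=14μC, V=7.00V), C3(1μF, Q=13μC, V=13.00V)
Op 1: GROUND 1: Q1=0; energy lost=200.000
Op 2: CLOSE 1-2: Q_total=14.00, C_total=3.00, V=4.67; Q1=4.67, Q2=9.33; dissipated=16.333
Op 3: CLOSE 3-2: Q_total=22.33, C_total=3.00, V=7.44; Q3=7.44, Q2=14.89; dissipated=23.148
Op 4: CLOSE 1-3: Q_total=12.11, C_total=2.00, V=6.06; Q1=6.06, Q3=6.06; dissipated=1.929
Op 5: CLOSE 3-1: Q_total=12.11, C_total=2.00, V=6.06; Q3=6.06, Q1=6.06; dissipated=0.000
Total dissipated: 241.410 μJ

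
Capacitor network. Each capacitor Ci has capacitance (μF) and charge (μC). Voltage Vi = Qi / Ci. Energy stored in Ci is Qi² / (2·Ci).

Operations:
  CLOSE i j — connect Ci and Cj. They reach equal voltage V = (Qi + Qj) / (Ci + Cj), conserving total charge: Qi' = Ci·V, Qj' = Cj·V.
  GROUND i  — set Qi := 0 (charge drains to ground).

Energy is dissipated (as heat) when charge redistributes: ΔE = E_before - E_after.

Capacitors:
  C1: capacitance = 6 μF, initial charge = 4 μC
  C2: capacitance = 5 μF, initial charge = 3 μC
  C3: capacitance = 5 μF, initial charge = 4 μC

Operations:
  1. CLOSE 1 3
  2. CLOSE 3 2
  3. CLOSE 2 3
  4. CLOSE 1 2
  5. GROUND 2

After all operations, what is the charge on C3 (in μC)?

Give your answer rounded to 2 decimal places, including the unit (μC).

Answer: 3.32 μC

Derivation:
Initial: C1(6μF, Q=4μC, V=0.67V), C2(5μF, Q=3μC, V=0.60V), C3(5μF, Q=4μC, V=0.80V)
Op 1: CLOSE 1-3: Q_total=8.00, C_total=11.00, V=0.73; Q1=4.36, Q3=3.64; dissipated=0.024
Op 2: CLOSE 3-2: Q_total=6.64, C_total=10.00, V=0.66; Q3=3.32, Q2=3.32; dissipated=0.020
Op 3: CLOSE 2-3: Q_total=6.64, C_total=10.00, V=0.66; Q2=3.32, Q3=3.32; dissipated=0.000
Op 4: CLOSE 1-2: Q_total=7.68, C_total=11.00, V=0.70; Q1=4.19, Q2=3.49; dissipated=0.006
Op 5: GROUND 2: Q2=0; energy lost=1.219
Final charges: Q1=4.19, Q2=0.00, Q3=3.32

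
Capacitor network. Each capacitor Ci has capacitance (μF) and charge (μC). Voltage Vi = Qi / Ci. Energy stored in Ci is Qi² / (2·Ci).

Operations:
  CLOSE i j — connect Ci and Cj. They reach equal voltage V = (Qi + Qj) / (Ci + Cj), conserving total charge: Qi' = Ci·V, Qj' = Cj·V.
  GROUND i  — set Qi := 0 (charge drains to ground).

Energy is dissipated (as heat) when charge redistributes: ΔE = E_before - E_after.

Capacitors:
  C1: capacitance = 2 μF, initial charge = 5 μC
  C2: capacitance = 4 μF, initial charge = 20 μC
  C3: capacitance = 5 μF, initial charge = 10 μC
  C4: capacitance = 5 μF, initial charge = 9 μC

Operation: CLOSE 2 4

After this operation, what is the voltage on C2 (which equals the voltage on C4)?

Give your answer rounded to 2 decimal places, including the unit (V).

Initial: C1(2μF, Q=5μC, V=2.50V), C2(4μF, Q=20μC, V=5.00V), C3(5μF, Q=10μC, V=2.00V), C4(5μF, Q=9μC, V=1.80V)
Op 1: CLOSE 2-4: Q_total=29.00, C_total=9.00, V=3.22; Q2=12.89, Q4=16.11; dissipated=11.378

Answer: 3.22 V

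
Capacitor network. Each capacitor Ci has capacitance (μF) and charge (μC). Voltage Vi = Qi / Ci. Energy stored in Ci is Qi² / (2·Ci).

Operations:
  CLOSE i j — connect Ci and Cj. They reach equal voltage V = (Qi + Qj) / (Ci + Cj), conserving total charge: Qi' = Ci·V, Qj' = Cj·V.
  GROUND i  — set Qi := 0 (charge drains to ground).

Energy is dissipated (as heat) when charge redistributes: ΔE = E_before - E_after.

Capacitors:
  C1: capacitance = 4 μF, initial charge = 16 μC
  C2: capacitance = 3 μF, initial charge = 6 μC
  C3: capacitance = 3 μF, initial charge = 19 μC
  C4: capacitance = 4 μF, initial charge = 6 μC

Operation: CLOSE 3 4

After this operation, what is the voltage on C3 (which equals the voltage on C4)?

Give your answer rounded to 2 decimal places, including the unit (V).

Initial: C1(4μF, Q=16μC, V=4.00V), C2(3μF, Q=6μC, V=2.00V), C3(3μF, Q=19μC, V=6.33V), C4(4μF, Q=6μC, V=1.50V)
Op 1: CLOSE 3-4: Q_total=25.00, C_total=7.00, V=3.57; Q3=10.71, Q4=14.29; dissipated=20.024

Answer: 3.57 V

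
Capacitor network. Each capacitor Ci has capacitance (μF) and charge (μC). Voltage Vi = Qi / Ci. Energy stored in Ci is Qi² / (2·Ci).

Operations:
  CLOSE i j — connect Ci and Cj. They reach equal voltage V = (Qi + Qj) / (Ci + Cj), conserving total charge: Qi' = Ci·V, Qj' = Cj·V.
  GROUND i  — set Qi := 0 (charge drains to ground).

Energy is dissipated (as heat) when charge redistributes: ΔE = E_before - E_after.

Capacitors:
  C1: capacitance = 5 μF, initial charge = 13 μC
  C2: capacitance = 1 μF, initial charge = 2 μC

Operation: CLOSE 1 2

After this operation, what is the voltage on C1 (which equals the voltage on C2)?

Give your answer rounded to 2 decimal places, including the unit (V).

Initial: C1(5μF, Q=13μC, V=2.60V), C2(1μF, Q=2μC, V=2.00V)
Op 1: CLOSE 1-2: Q_total=15.00, C_total=6.00, V=2.50; Q1=12.50, Q2=2.50; dissipated=0.150

Answer: 2.50 V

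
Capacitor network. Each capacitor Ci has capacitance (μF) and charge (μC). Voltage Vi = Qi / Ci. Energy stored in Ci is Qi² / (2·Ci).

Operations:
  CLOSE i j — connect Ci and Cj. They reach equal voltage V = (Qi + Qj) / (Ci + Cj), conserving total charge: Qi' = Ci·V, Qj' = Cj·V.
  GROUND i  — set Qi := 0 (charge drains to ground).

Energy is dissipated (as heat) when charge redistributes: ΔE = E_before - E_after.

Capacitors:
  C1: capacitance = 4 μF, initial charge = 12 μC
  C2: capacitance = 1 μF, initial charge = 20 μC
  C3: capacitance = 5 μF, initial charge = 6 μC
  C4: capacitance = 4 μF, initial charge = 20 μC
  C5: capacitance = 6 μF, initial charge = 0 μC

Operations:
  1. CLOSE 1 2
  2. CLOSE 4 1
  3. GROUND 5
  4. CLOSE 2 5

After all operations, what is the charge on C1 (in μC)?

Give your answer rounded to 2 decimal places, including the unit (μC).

Answer: 22.80 μC

Derivation:
Initial: C1(4μF, Q=12μC, V=3.00V), C2(1μF, Q=20μC, V=20.00V), C3(5μF, Q=6μC, V=1.20V), C4(4μF, Q=20μC, V=5.00V), C5(6μF, Q=0μC, V=0.00V)
Op 1: CLOSE 1-2: Q_total=32.00, C_total=5.00, V=6.40; Q1=25.60, Q2=6.40; dissipated=115.600
Op 2: CLOSE 4-1: Q_total=45.60, C_total=8.00, V=5.70; Q4=22.80, Q1=22.80; dissipated=1.960
Op 3: GROUND 5: Q5=0; energy lost=0.000
Op 4: CLOSE 2-5: Q_total=6.40, C_total=7.00, V=0.91; Q2=0.91, Q5=5.49; dissipated=17.554
Final charges: Q1=22.80, Q2=0.91, Q3=6.00, Q4=22.80, Q5=5.49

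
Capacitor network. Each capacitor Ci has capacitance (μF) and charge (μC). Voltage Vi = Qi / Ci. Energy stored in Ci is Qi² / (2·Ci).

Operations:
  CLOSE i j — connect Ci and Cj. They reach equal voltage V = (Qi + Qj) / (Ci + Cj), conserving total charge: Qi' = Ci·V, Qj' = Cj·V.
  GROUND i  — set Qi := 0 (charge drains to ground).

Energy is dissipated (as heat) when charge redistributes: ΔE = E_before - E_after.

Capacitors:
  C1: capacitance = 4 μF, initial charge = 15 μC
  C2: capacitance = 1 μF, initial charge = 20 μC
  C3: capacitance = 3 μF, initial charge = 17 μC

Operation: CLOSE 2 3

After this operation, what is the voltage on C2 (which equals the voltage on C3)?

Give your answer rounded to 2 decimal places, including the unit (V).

Answer: 9.25 V

Derivation:
Initial: C1(4μF, Q=15μC, V=3.75V), C2(1μF, Q=20μC, V=20.00V), C3(3μF, Q=17μC, V=5.67V)
Op 1: CLOSE 2-3: Q_total=37.00, C_total=4.00, V=9.25; Q2=9.25, Q3=27.75; dissipated=77.042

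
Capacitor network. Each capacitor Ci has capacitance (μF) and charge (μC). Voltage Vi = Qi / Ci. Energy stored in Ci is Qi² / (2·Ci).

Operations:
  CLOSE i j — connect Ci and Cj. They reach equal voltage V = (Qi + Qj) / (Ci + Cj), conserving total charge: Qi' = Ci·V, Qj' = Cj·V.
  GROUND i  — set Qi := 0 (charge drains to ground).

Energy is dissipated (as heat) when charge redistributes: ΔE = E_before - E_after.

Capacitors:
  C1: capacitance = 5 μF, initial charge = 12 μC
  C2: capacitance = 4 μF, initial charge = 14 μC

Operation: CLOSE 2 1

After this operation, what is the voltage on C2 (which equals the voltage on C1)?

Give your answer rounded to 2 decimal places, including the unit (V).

Answer: 2.89 V

Derivation:
Initial: C1(5μF, Q=12μC, V=2.40V), C2(4μF, Q=14μC, V=3.50V)
Op 1: CLOSE 2-1: Q_total=26.00, C_total=9.00, V=2.89; Q2=11.56, Q1=14.44; dissipated=1.344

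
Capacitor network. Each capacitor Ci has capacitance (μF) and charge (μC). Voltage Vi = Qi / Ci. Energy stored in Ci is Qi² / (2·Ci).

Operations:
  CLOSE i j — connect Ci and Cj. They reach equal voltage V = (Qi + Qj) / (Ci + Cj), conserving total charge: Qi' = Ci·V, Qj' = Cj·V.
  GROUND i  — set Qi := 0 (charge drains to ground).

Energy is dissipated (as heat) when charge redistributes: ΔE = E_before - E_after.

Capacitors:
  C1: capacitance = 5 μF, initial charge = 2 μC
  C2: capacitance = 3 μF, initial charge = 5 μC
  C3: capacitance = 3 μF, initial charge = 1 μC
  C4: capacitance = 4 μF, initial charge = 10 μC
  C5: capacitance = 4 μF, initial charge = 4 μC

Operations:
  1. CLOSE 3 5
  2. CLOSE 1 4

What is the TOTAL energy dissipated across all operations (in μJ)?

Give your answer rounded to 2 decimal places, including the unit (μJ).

Answer: 5.28 μJ

Derivation:
Initial: C1(5μF, Q=2μC, V=0.40V), C2(3μF, Q=5μC, V=1.67V), C3(3μF, Q=1μC, V=0.33V), C4(4μF, Q=10μC, V=2.50V), C5(4μF, Q=4μC, V=1.00V)
Op 1: CLOSE 3-5: Q_total=5.00, C_total=7.00, V=0.71; Q3=2.14, Q5=2.86; dissipated=0.381
Op 2: CLOSE 1-4: Q_total=12.00, C_total=9.00, V=1.33; Q1=6.67, Q4=5.33; dissipated=4.900
Total dissipated: 5.281 μJ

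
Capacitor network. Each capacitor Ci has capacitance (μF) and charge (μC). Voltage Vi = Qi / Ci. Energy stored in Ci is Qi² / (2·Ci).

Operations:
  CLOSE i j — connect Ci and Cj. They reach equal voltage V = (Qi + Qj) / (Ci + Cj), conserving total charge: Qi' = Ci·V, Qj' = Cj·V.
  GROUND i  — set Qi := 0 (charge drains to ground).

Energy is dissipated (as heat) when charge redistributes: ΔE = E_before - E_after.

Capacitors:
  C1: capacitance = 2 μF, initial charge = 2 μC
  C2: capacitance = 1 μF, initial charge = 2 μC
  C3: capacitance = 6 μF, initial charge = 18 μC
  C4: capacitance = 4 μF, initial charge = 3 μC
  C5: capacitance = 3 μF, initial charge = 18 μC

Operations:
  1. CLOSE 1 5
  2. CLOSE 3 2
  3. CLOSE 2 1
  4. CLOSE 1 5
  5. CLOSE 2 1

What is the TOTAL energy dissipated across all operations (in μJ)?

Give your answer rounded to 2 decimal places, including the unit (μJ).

Answer: 15.97 μJ

Derivation:
Initial: C1(2μF, Q=2μC, V=1.00V), C2(1μF, Q=2μC, V=2.00V), C3(6μF, Q=18μC, V=3.00V), C4(4μF, Q=3μC, V=0.75V), C5(3μF, Q=18μC, V=6.00V)
Op 1: CLOSE 1-5: Q_total=20.00, C_total=5.00, V=4.00; Q1=8.00, Q5=12.00; dissipated=15.000
Op 2: CLOSE 3-2: Q_total=20.00, C_total=7.00, V=2.86; Q3=17.14, Q2=2.86; dissipated=0.429
Op 3: CLOSE 2-1: Q_total=10.86, C_total=3.00, V=3.62; Q2=3.62, Q1=7.24; dissipated=0.435
Op 4: CLOSE 1-5: Q_total=19.24, C_total=5.00, V=3.85; Q1=7.70, Q5=11.54; dissipated=0.087
Op 5: CLOSE 2-1: Q_total=11.31, C_total=3.00, V=3.77; Q2=3.77, Q1=7.54; dissipated=0.017
Total dissipated: 15.968 μJ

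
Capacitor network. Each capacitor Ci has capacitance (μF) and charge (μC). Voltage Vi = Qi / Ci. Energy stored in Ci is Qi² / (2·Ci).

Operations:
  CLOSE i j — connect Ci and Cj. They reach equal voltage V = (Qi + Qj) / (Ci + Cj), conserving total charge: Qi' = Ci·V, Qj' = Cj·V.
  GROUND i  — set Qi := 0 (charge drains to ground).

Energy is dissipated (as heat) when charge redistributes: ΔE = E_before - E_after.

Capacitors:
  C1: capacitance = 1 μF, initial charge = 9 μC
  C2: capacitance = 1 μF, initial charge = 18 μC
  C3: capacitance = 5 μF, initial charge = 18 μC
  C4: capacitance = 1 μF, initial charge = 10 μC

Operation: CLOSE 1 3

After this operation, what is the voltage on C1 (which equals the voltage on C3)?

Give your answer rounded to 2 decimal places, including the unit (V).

Answer: 4.50 V

Derivation:
Initial: C1(1μF, Q=9μC, V=9.00V), C2(1μF, Q=18μC, V=18.00V), C3(5μF, Q=18μC, V=3.60V), C4(1μF, Q=10μC, V=10.00V)
Op 1: CLOSE 1-3: Q_total=27.00, C_total=6.00, V=4.50; Q1=4.50, Q3=22.50; dissipated=12.150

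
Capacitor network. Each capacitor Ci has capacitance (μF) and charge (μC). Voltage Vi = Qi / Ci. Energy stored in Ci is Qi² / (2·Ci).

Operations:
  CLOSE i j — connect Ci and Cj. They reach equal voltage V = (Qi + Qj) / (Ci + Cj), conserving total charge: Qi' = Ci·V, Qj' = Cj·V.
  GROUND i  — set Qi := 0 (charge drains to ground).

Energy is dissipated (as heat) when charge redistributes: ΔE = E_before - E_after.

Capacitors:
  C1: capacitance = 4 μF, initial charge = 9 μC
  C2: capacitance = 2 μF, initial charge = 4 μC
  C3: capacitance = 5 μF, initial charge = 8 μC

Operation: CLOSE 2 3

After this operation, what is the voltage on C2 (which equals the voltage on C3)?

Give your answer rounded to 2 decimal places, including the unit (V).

Answer: 1.71 V

Derivation:
Initial: C1(4μF, Q=9μC, V=2.25V), C2(2μF, Q=4μC, V=2.00V), C3(5μF, Q=8μC, V=1.60V)
Op 1: CLOSE 2-3: Q_total=12.00, C_total=7.00, V=1.71; Q2=3.43, Q3=8.57; dissipated=0.114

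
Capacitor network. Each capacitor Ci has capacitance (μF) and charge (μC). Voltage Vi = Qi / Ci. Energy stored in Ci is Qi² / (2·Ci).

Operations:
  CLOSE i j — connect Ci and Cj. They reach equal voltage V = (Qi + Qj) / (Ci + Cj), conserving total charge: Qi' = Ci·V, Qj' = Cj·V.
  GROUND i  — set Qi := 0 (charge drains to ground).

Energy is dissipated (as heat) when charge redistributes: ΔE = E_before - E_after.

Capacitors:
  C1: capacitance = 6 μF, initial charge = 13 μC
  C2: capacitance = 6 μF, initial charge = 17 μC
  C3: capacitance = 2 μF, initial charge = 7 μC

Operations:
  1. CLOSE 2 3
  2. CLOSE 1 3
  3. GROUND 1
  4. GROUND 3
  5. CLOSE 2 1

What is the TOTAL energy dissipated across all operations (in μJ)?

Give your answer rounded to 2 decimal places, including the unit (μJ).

Answer: 36.92 μJ

Derivation:
Initial: C1(6μF, Q=13μC, V=2.17V), C2(6μF, Q=17μC, V=2.83V), C3(2μF, Q=7μC, V=3.50V)
Op 1: CLOSE 2-3: Q_total=24.00, C_total=8.00, V=3.00; Q2=18.00, Q3=6.00; dissipated=0.333
Op 2: CLOSE 1-3: Q_total=19.00, C_total=8.00, V=2.38; Q1=14.25, Q3=4.75; dissipated=0.521
Op 3: GROUND 1: Q1=0; energy lost=16.922
Op 4: GROUND 3: Q3=0; energy lost=5.641
Op 5: CLOSE 2-1: Q_total=18.00, C_total=12.00, V=1.50; Q2=9.00, Q1=9.00; dissipated=13.500
Total dissipated: 36.917 μJ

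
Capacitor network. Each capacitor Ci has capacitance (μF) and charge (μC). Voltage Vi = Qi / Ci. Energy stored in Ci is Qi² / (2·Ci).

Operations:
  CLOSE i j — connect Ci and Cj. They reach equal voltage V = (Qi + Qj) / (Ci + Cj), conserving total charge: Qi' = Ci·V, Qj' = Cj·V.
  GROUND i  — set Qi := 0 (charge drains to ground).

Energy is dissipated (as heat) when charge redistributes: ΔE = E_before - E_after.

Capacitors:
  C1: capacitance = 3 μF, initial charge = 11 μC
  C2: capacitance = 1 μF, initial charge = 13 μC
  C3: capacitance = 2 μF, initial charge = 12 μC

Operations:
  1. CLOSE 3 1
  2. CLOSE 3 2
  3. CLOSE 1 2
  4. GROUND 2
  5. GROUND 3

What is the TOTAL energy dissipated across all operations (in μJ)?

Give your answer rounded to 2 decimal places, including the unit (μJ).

Answer: 98.53 μJ

Derivation:
Initial: C1(3μF, Q=11μC, V=3.67V), C2(1μF, Q=13μC, V=13.00V), C3(2μF, Q=12μC, V=6.00V)
Op 1: CLOSE 3-1: Q_total=23.00, C_total=5.00, V=4.60; Q3=9.20, Q1=13.80; dissipated=3.267
Op 2: CLOSE 3-2: Q_total=22.20, C_total=3.00, V=7.40; Q3=14.80, Q2=7.40; dissipated=23.520
Op 3: CLOSE 1-2: Q_total=21.20, C_total=4.00, V=5.30; Q1=15.90, Q2=5.30; dissipated=2.940
Op 4: GROUND 2: Q2=0; energy lost=14.045
Op 5: GROUND 3: Q3=0; energy lost=54.760
Total dissipated: 98.532 μJ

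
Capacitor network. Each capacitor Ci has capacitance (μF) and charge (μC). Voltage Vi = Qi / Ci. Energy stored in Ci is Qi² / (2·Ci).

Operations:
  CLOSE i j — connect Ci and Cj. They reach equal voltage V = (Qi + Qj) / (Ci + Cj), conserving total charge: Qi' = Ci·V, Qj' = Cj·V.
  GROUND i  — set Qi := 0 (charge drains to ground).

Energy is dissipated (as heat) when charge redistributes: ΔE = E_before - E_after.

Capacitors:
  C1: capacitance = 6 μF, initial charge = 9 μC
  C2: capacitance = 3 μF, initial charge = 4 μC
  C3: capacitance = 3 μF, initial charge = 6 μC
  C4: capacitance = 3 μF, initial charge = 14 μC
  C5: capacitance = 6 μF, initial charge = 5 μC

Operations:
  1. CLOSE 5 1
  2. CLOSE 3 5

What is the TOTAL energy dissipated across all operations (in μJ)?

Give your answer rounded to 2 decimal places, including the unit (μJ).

Answer: 1.36 μJ

Derivation:
Initial: C1(6μF, Q=9μC, V=1.50V), C2(3μF, Q=4μC, V=1.33V), C3(3μF, Q=6μC, V=2.00V), C4(3μF, Q=14μC, V=4.67V), C5(6μF, Q=5μC, V=0.83V)
Op 1: CLOSE 5-1: Q_total=14.00, C_total=12.00, V=1.17; Q5=7.00, Q1=7.00; dissipated=0.667
Op 2: CLOSE 3-5: Q_total=13.00, C_total=9.00, V=1.44; Q3=4.33, Q5=8.67; dissipated=0.694
Total dissipated: 1.361 μJ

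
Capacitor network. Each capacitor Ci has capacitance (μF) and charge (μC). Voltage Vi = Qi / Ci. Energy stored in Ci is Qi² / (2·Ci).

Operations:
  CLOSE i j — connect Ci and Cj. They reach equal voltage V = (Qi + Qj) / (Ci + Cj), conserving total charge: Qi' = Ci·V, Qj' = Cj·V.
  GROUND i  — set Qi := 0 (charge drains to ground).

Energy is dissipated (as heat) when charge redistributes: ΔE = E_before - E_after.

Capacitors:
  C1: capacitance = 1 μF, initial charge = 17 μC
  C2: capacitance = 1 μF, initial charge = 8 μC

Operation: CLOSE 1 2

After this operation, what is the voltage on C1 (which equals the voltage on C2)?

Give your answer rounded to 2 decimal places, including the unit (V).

Answer: 12.50 V

Derivation:
Initial: C1(1μF, Q=17μC, V=17.00V), C2(1μF, Q=8μC, V=8.00V)
Op 1: CLOSE 1-2: Q_total=25.00, C_total=2.00, V=12.50; Q1=12.50, Q2=12.50; dissipated=20.250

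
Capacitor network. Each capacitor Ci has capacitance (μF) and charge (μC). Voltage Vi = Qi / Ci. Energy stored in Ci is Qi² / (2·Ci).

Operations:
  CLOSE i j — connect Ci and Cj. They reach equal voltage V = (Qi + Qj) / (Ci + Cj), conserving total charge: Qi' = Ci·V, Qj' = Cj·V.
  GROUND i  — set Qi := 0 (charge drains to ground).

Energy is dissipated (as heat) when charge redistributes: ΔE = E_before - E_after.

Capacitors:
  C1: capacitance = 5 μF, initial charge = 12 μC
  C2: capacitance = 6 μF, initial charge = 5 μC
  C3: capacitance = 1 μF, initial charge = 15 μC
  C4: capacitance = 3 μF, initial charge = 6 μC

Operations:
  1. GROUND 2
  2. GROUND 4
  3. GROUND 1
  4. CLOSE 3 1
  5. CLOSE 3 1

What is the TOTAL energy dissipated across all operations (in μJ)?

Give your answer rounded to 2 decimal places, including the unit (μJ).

Initial: C1(5μF, Q=12μC, V=2.40V), C2(6μF, Q=5μC, V=0.83V), C3(1μF, Q=15μC, V=15.00V), C4(3μF, Q=6μC, V=2.00V)
Op 1: GROUND 2: Q2=0; energy lost=2.083
Op 2: GROUND 4: Q4=0; energy lost=6.000
Op 3: GROUND 1: Q1=0; energy lost=14.400
Op 4: CLOSE 3-1: Q_total=15.00, C_total=6.00, V=2.50; Q3=2.50, Q1=12.50; dissipated=93.750
Op 5: CLOSE 3-1: Q_total=15.00, C_total=6.00, V=2.50; Q3=2.50, Q1=12.50; dissipated=0.000
Total dissipated: 116.233 μJ

Answer: 116.23 μJ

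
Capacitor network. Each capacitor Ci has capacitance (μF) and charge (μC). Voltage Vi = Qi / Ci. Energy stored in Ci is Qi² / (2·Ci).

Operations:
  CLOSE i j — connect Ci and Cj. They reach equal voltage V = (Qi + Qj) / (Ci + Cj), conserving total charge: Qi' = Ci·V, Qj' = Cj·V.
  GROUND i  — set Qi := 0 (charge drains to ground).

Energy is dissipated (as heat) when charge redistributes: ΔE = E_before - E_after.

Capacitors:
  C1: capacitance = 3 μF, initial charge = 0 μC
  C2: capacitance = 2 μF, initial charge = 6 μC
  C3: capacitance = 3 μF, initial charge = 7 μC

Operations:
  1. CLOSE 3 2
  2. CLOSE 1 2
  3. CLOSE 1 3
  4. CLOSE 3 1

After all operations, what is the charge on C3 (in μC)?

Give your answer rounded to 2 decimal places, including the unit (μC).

Answer: 5.46 μC

Derivation:
Initial: C1(3μF, Q=0μC, V=0.00V), C2(2μF, Q=6μC, V=3.00V), C3(3μF, Q=7μC, V=2.33V)
Op 1: CLOSE 3-2: Q_total=13.00, C_total=5.00, V=2.60; Q3=7.80, Q2=5.20; dissipated=0.267
Op 2: CLOSE 1-2: Q_total=5.20, C_total=5.00, V=1.04; Q1=3.12, Q2=2.08; dissipated=4.056
Op 3: CLOSE 1-3: Q_total=10.92, C_total=6.00, V=1.82; Q1=5.46, Q3=5.46; dissipated=1.825
Op 4: CLOSE 3-1: Q_total=10.92, C_total=6.00, V=1.82; Q3=5.46, Q1=5.46; dissipated=0.000
Final charges: Q1=5.46, Q2=2.08, Q3=5.46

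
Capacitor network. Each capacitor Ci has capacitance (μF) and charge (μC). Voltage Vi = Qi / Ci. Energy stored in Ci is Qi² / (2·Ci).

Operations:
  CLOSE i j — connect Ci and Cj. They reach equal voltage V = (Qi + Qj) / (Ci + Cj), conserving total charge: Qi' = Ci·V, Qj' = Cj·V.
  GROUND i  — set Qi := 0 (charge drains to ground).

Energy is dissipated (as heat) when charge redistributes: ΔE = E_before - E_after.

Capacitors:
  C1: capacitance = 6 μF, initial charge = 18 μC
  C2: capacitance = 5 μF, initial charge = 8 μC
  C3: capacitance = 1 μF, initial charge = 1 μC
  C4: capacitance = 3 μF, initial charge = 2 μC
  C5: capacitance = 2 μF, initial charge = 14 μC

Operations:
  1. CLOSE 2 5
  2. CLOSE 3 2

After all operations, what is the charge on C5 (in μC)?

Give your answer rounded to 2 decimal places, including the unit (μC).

Initial: C1(6μF, Q=18μC, V=3.00V), C2(5μF, Q=8μC, V=1.60V), C3(1μF, Q=1μC, V=1.00V), C4(3μF, Q=2μC, V=0.67V), C5(2μF, Q=14μC, V=7.00V)
Op 1: CLOSE 2-5: Q_total=22.00, C_total=7.00, V=3.14; Q2=15.71, Q5=6.29; dissipated=20.829
Op 2: CLOSE 3-2: Q_total=16.71, C_total=6.00, V=2.79; Q3=2.79, Q2=13.93; dissipated=1.913
Final charges: Q1=18.00, Q2=13.93, Q3=2.79, Q4=2.00, Q5=6.29

Answer: 6.29 μC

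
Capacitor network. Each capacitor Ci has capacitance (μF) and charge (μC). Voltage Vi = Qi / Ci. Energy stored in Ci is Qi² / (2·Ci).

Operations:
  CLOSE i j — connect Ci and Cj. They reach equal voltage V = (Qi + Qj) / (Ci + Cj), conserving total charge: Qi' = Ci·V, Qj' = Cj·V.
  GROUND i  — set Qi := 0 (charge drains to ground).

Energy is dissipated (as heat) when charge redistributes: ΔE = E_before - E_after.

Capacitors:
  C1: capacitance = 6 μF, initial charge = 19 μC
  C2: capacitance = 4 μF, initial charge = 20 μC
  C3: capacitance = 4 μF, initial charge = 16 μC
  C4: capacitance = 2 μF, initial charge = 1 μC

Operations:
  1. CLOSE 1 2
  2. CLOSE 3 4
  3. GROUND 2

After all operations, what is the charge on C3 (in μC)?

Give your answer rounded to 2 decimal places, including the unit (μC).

Initial: C1(6μF, Q=19μC, V=3.17V), C2(4μF, Q=20μC, V=5.00V), C3(4μF, Q=16μC, V=4.00V), C4(2μF, Q=1μC, V=0.50V)
Op 1: CLOSE 1-2: Q_total=39.00, C_total=10.00, V=3.90; Q1=23.40, Q2=15.60; dissipated=4.033
Op 2: CLOSE 3-4: Q_total=17.00, C_total=6.00, V=2.83; Q3=11.33, Q4=5.67; dissipated=8.167
Op 3: GROUND 2: Q2=0; energy lost=30.420
Final charges: Q1=23.40, Q2=0.00, Q3=11.33, Q4=5.67

Answer: 11.33 μC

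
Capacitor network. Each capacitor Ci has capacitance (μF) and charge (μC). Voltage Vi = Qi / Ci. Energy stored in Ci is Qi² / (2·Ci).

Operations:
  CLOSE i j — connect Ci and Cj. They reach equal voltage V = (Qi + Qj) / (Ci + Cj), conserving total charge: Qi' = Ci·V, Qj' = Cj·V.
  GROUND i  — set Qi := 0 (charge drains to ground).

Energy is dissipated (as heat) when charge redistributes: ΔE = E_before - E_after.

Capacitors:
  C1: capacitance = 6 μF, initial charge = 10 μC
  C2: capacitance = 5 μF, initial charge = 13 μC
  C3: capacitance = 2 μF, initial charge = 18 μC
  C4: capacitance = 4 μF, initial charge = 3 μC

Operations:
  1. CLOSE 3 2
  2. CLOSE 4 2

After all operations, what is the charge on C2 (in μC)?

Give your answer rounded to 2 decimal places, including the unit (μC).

Answer: 13.97 μC

Derivation:
Initial: C1(6μF, Q=10μC, V=1.67V), C2(5μF, Q=13μC, V=2.60V), C3(2μF, Q=18μC, V=9.00V), C4(4μF, Q=3μC, V=0.75V)
Op 1: CLOSE 3-2: Q_total=31.00, C_total=7.00, V=4.43; Q3=8.86, Q2=22.14; dissipated=29.257
Op 2: CLOSE 4-2: Q_total=25.14, C_total=9.00, V=2.79; Q4=11.17, Q2=13.97; dissipated=15.035
Final charges: Q1=10.00, Q2=13.97, Q3=8.86, Q4=11.17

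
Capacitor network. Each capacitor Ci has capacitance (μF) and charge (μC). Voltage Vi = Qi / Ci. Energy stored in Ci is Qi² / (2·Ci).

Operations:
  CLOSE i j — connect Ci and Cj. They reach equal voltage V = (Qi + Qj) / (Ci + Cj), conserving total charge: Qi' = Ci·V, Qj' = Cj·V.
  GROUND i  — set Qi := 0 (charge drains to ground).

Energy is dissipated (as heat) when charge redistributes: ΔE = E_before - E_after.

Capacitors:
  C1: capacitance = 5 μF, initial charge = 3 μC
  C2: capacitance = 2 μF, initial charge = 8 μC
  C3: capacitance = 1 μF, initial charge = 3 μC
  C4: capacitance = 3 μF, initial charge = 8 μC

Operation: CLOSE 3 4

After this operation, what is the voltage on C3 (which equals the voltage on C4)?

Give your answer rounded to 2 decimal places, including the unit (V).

Answer: 2.75 V

Derivation:
Initial: C1(5μF, Q=3μC, V=0.60V), C2(2μF, Q=8μC, V=4.00V), C3(1μF, Q=3μC, V=3.00V), C4(3μF, Q=8μC, V=2.67V)
Op 1: CLOSE 3-4: Q_total=11.00, C_total=4.00, V=2.75; Q3=2.75, Q4=8.25; dissipated=0.042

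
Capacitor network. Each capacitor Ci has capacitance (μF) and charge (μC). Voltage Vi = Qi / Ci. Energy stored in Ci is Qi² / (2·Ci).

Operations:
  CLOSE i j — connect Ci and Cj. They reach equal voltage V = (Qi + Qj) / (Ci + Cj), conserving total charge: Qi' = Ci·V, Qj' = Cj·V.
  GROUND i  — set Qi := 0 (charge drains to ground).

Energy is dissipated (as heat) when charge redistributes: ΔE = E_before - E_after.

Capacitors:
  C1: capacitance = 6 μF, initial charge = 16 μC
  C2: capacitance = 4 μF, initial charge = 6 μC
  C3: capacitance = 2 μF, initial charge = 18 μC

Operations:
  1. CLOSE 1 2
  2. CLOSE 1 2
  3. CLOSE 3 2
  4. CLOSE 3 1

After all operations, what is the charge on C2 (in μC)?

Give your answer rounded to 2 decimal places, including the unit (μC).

Initial: C1(6μF, Q=16μC, V=2.67V), C2(4μF, Q=6μC, V=1.50V), C3(2μF, Q=18μC, V=9.00V)
Op 1: CLOSE 1-2: Q_total=22.00, C_total=10.00, V=2.20; Q1=13.20, Q2=8.80; dissipated=1.633
Op 2: CLOSE 1-2: Q_total=22.00, C_total=10.00, V=2.20; Q1=13.20, Q2=8.80; dissipated=0.000
Op 3: CLOSE 3-2: Q_total=26.80, C_total=6.00, V=4.47; Q3=8.93, Q2=17.87; dissipated=30.827
Op 4: CLOSE 3-1: Q_total=22.13, C_total=8.00, V=2.77; Q3=5.53, Q1=16.60; dissipated=3.853
Final charges: Q1=16.60, Q2=17.87, Q3=5.53

Answer: 17.87 μC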